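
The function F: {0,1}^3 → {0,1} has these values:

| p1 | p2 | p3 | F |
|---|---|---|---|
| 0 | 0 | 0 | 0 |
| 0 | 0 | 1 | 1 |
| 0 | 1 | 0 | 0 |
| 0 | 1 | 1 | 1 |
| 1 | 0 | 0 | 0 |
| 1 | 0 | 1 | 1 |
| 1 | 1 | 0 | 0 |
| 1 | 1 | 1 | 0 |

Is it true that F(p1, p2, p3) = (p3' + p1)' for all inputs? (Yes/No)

No

Check the formula against F row by row:
  p1=0, p2=0, p3=0: formula gives 0, F = 0 ✓
  p1=0, p2=0, p3=1: formula gives 1, F = 1 ✓
  p1=0, p2=1, p3=0: formula gives 0, F = 0 ✓
  p1=0, p2=1, p3=1: formula gives 1, F = 1 ✓
  p1=1, p2=0, p3=0: formula gives 0, F = 0 ✓
  p1=1, p2=0, p3=1: formula gives 0, but F = 1 ✗
A single disagreement suffices: at (1,0,1) they differ, so the formula does not compute F.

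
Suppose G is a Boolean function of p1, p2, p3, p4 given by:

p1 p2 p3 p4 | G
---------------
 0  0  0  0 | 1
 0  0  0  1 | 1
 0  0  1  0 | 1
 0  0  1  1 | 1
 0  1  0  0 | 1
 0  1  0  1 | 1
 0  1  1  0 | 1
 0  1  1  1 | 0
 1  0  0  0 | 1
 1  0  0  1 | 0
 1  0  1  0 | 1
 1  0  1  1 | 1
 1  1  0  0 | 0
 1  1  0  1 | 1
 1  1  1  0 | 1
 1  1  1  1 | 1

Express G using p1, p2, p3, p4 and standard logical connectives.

G is 0 on only 3 rows — (0,1,1,1), (1,0,0,1), (1,1,0,0). Writing each as a minterm (¬p1·p2·p3·p4, p1·¬p2·¬p3·p4, p1·p2·¬p3·¬p4) and OR-ing them characterizes exactly where G=0, so G is the negation of that disjunction.

G(p1, p2, p3, p4) = (((((p1' · p2) · p3) · p4) + (((p1 · p2') · p3') · p4)) + (((p1 · p2) · p3') · p4'))'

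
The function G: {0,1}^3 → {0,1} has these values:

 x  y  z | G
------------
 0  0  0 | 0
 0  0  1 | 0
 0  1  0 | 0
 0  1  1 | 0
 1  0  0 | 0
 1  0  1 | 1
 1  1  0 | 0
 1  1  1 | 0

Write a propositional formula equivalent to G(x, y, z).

Only row (1,0,1) gives 1. That row's minterm x·¬y·z is G directly.

G(x, y, z) = (x and not y) and z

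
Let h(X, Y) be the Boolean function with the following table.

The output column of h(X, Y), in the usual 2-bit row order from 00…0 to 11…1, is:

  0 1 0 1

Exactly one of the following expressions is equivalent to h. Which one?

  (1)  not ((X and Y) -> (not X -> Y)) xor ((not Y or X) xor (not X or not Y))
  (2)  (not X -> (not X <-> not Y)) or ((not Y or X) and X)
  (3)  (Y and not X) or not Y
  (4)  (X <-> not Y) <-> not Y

1

(2) disagrees with h on (0,0) (formula → 1, table → 0); rule it out.
(3) disagrees with h on (0,0) (formula → 1, table → 0); rule it out.
(4) disagrees with h on (0,1) (formula → 0, table → 1); rule it out.
That leaves (1). Evaluating it on every row reproduces the table of h exactly.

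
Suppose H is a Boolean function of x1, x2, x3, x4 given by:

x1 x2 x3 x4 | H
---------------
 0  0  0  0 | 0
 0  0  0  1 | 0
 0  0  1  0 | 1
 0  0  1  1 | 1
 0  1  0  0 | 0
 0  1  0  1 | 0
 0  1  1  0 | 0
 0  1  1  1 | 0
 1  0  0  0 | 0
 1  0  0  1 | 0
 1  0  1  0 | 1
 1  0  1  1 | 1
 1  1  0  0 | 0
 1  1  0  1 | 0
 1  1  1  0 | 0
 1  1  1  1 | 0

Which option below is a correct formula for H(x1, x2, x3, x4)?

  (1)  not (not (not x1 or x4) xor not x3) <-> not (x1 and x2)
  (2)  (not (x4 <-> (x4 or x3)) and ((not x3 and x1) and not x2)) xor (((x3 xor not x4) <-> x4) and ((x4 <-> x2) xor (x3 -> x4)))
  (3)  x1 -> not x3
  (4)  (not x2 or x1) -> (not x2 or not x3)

2

(1) fails at (0,1,1,0): the formula yields 1, H is 0.
(3) fails at (0,0,0,0): the formula yields 1, H is 0.
(4) fails at (0,0,0,0): the formula yields 1, H is 0.
That leaves (2). Evaluating it on every row reproduces the table of H exactly.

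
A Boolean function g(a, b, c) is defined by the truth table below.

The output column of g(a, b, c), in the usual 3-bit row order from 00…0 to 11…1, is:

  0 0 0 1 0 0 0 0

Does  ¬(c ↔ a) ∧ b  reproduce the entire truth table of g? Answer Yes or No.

No

Check the formula against g row by row:
  a=0, b=0, c=0: formula gives 0, g = 0 ✓
  a=0, b=0, c=1: formula gives 0, g = 0 ✓
  a=0, b=1, c=0: formula gives 0, g = 0 ✓
  a=0, b=1, c=1: formula gives 1, g = 1 ✓
  a=1, b=0, c=0: formula gives 0, g = 0 ✓
  …
  a=1, b=1, c=0: formula gives 1, but g = 0 ✗
Since they disagree at (1,1,0), the expression is not a correct formula for g.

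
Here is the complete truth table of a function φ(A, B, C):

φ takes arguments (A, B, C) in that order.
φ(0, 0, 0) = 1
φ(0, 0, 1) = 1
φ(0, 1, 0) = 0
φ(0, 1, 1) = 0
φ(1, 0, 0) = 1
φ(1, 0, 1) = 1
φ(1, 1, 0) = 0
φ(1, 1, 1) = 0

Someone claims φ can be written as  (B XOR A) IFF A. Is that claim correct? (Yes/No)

Test each input against both φ and the formula:
  A=0, B=0, C=0: formula gives 1, φ = 1 ✓
  A=0, B=0, C=1: formula gives 1, φ = 1 ✓
  A=0, B=1, C=0: formula gives 0, φ = 0 ✓
  A=0, B=1, C=1: formula gives 0, φ = 0 ✓
  A=1, B=0, C=0: formula gives 1, φ = 1 ✓
  … (the remaining 3 rows also agree.)
No disagreement on any input; they are logically equivalent.

Yes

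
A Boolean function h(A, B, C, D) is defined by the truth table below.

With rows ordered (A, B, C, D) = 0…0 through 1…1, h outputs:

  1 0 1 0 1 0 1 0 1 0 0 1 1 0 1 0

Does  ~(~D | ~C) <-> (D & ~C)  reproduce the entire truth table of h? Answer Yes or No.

Test each input against both h and the formula:
  A=0, B=0, C=0, D=0: formula gives 1, h = 1 ✓
  A=0, B=0, C=0, D=1: formula gives 0, h = 0 ✓
  A=0, B=0, C=1, D=0: formula gives 1, h = 1 ✓
  A=0, B=0, C=1, D=1: formula gives 0, h = 0 ✓
  …
  A=1, B=0, C=1, D=0: formula gives 1, but h = 0 ✗
Since they disagree at (1,0,1,0), the expression is not a correct formula for h.

No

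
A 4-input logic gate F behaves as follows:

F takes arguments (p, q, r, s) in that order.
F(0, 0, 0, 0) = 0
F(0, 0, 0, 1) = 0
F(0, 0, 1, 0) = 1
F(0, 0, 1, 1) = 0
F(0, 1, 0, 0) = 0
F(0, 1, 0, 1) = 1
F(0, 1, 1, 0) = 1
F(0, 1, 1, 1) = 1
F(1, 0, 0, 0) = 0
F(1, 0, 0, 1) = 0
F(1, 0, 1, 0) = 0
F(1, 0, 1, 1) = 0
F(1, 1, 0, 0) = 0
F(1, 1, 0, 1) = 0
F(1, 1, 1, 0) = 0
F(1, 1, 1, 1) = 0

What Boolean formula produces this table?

F(p, q, r, s) = (((((~p & ~q) & r) & ~s) | (((~p & q) & ~r) & s)) | (((~p & q) & r) & ~s)) | (((~p & q) & r) & s)

Collect the rows where F=1 — (0,0,1,0), (0,1,0,1), (0,1,1,0), (0,1,1,1) — and write one minterm per row: ¬p·¬q·r·¬s, ¬p·q·¬r·s, ¬p·q·r·¬s, ¬p·q·r·s. Their union (logical OR) reproduces the table exactly.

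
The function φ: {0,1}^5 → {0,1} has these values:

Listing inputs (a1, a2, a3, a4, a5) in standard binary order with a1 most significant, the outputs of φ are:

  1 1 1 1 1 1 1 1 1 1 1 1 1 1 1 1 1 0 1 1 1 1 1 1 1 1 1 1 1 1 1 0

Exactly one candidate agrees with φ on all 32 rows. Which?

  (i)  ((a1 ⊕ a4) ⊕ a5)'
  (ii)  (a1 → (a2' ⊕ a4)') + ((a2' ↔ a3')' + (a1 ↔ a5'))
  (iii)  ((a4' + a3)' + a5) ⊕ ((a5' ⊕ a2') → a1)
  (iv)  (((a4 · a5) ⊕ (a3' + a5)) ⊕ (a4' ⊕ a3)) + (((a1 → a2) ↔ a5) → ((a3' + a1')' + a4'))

ii

(i) disagrees with φ on (0,0,0,0,1) (formula → 0, table → 1); rule it out.
(iii) disagrees with φ on (0,0,0,1,0) (formula → 0, table → 1); rule it out.
(iv) disagrees with φ on (0,0,0,1,1) (formula → 0, table → 1); rule it out.
(ii) is the remaining candidate, and it agrees with φ on all 32 inputs.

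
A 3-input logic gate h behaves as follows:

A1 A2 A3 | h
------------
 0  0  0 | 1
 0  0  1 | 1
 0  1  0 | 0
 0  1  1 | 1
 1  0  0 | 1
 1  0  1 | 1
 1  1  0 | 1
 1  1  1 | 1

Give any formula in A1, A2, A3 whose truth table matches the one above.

h is 0 on exactly one input, (0,1,0), whose minterm is ¬A1·A2·¬A3. So h is the negation of that single conjunction.

h(A1, A2, A3) = ~((~A1 & A2) & ~A3)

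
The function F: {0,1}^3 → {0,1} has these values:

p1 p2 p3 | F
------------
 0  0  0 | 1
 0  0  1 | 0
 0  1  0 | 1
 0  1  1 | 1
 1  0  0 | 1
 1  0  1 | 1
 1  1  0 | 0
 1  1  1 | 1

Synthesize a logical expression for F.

F(p1, p2, p3) = (((p1' · p2') · p3) + ((p1 · p2) · p3'))'

The 0-rows are (0,0,1), (1,1,0). Take each as a conjunction (¬p1·¬p2·p3, p1·p2·¬p3), form their disjunction, and complement — that gives a formula that is 1 everywhere F is.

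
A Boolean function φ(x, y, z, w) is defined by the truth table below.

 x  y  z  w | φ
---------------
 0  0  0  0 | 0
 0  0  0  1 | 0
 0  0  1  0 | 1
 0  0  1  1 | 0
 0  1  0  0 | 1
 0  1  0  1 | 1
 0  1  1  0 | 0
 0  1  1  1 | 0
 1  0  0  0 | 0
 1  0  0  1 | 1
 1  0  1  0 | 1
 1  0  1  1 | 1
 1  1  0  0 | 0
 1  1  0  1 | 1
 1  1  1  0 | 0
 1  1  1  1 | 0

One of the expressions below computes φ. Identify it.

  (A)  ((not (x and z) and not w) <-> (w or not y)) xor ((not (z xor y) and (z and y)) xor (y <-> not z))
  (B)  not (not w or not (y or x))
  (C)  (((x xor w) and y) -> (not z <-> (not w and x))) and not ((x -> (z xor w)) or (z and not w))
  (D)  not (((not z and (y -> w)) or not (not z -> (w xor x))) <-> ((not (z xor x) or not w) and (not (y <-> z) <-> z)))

(A): at (0,0,0,0) it gives 1, but φ = 0 — eliminated.
(B): at (0,0,1,0) it gives 0, but φ = 1 — eliminated.
(C): at (0,0,1,0) it gives 0, but φ = 1 — eliminated.
Only (D) survives; checking it on all 16 rows confirms it matches φ.

D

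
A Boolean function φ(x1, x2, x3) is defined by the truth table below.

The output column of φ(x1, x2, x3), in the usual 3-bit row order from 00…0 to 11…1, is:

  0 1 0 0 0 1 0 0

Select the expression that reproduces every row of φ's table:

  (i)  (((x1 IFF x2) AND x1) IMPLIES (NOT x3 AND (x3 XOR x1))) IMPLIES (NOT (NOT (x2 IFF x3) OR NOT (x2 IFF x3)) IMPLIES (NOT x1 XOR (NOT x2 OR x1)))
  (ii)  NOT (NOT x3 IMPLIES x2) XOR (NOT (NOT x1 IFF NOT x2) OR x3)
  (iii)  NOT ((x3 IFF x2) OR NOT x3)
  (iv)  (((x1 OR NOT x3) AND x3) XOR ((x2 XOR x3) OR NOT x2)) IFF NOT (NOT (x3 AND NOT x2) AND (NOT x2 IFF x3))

iii

(i): at (0,1,0) it gives 1, but φ = 0 — eliminated.
(ii): at (0,0,0) it gives 1, but φ = 0 — eliminated.
(iv): at (0,0,0) it gives 1, but φ = 0 — eliminated.
Only (iii) survives; checking it on all 8 rows confirms it matches φ.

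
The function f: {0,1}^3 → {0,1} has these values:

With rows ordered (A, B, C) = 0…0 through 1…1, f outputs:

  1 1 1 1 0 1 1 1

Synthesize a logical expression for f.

Only row (1,0,0) gives 0. So f is 1 everywhere except there — the complement of the minterm A·¬B·¬C.

f(A, B, C) = NOT ((A AND NOT B) AND NOT C)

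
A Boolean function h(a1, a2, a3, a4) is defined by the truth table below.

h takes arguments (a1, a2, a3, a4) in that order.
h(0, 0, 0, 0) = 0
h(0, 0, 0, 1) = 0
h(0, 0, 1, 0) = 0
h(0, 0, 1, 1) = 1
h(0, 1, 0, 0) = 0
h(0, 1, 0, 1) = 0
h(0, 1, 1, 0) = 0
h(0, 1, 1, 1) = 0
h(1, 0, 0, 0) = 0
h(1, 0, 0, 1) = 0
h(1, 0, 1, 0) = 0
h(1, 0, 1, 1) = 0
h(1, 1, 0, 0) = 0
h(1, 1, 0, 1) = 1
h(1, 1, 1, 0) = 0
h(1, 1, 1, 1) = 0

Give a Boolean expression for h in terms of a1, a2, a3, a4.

Collect the rows where h=1 — (0,0,1,1), (1,1,0,1) — and write one minterm per row: ¬a1·¬a2·a3·a4, a1·a2·¬a3·a4. Their union (logical OR) reproduces the table exactly.

h(a1, a2, a3, a4) = (((¬a1 ∧ ¬a2) ∧ a3) ∧ a4) ∨ (((a1 ∧ a2) ∧ ¬a3) ∧ a4)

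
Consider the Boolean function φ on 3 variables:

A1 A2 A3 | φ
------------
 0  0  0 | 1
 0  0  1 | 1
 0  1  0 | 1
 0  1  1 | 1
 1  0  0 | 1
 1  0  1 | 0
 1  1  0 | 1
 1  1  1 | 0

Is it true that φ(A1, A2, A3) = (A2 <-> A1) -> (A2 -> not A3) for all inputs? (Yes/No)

Check the formula against φ row by row:
  A1=0, A2=0, A3=0: formula gives 1, φ = 1 ✓
  A1=0, A2=0, A3=1: formula gives 1, φ = 1 ✓
  A1=0, A2=1, A3=0: formula gives 1, φ = 1 ✓
  A1=0, A2=1, A3=1: formula gives 1, φ = 1 ✓
  A1=1, A2=0, A3=0: formula gives 1, φ = 1 ✓
  A1=1, A2=0, A3=1: formula gives 1, but φ = 0 ✗
A single disagreement suffices: at (1,0,1) they differ, so the formula does not compute φ.

No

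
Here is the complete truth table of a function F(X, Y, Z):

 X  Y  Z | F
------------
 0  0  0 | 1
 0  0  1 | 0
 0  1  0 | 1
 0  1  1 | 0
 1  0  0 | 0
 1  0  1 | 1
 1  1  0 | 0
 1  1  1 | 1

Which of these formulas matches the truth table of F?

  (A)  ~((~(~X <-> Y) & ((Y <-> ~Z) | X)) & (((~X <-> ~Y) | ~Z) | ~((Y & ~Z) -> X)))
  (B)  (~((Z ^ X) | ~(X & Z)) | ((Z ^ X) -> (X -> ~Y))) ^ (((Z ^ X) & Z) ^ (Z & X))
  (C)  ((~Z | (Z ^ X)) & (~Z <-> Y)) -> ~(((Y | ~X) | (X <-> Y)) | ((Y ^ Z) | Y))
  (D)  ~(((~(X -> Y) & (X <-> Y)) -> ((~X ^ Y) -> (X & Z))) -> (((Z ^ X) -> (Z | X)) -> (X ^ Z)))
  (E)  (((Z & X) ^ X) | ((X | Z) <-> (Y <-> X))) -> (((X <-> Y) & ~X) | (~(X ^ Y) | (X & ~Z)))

(A): at (0,1,1) it gives 1, but F = 0 — eliminated.
(B): at (1,0,0) it gives 1, but F = 0 — eliminated.
(C): at (0,1,0) it gives 0, but F = 1 — eliminated.
(E): at (0,0,1) it gives 1, but F = 0 — eliminated.
Only (D) survives; checking it on all 8 rows confirms it matches F.

D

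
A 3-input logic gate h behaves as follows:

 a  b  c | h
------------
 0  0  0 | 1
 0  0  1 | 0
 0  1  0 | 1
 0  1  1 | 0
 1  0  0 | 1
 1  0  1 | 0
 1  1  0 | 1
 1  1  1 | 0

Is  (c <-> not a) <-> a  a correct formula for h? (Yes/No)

Yes

Test each input against both h and the formula:
  a=0, b=0, c=0: formula gives 1, h = 1 ✓
  a=0, b=0, c=1: formula gives 0, h = 0 ✓
  a=0, b=1, c=0: formula gives 1, h = 1 ✓
  a=0, b=1, c=1: formula gives 0, h = 0 ✓
  a=1, b=0, c=0: formula gives 1, h = 1 ✓
  … (the remaining 3 rows also agree.)
No disagreement on any input; they are logically equivalent.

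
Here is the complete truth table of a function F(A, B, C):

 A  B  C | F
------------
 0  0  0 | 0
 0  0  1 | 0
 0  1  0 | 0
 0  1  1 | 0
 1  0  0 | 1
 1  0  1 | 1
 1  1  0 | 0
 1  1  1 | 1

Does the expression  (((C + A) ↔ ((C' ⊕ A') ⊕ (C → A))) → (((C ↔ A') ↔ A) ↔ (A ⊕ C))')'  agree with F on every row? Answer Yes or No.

No

Check the formula against F row by row:
  A=0, B=0, C=0: formula gives 0, F = 0 ✓
  A=0, B=0, C=1: formula gives 0, F = 0 ✓
  A=0, B=1, C=0: formula gives 0, F = 0 ✓
  A=0, B=1, C=1: formula gives 0, F = 0 ✓
  A=1, B=0, C=0: formula gives 0, but F = 1 ✗
Since they disagree at (1,0,0), the expression is not a correct formula for F.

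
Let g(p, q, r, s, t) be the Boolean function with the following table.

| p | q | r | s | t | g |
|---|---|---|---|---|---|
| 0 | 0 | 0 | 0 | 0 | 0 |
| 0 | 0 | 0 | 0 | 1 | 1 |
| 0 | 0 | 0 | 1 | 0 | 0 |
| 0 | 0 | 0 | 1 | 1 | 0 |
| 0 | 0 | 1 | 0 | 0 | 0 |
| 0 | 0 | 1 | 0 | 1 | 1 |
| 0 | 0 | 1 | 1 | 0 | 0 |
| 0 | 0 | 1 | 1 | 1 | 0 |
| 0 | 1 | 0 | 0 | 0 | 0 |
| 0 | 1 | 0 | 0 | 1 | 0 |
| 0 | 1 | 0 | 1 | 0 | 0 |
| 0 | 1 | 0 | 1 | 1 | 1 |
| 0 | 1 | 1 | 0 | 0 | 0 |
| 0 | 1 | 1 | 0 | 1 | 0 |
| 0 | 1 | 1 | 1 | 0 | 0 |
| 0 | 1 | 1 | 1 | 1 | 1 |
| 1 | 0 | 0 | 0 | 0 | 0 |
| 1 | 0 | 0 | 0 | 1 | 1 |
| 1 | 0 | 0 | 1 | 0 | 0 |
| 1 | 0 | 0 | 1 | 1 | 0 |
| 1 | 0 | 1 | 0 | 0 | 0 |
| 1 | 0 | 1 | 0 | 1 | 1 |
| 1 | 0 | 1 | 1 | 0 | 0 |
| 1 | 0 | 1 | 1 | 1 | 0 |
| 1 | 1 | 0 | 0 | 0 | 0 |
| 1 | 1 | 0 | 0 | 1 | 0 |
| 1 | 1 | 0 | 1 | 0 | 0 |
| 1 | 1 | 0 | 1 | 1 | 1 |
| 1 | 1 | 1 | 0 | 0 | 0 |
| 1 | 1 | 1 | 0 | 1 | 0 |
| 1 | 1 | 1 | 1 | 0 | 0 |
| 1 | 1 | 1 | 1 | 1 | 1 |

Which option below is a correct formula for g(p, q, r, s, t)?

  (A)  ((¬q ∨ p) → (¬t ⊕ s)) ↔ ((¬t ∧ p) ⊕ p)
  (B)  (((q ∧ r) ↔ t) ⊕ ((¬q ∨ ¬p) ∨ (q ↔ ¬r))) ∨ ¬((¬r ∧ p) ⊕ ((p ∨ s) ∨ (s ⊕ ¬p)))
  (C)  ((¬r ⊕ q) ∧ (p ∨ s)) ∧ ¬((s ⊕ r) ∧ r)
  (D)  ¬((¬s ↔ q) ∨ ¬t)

D

(A) disagrees with g on (0,0,0,1,0) (formula → 1, table → 0); rule it out.
(B) disagrees with g on (0,0,0,1,1) (formula → 1, table → 0); rule it out.
(C) disagrees with g on (0,0,0,0,1) (formula → 0, table → 1); rule it out.
(D) is the remaining candidate, and it agrees with g on all 32 inputs.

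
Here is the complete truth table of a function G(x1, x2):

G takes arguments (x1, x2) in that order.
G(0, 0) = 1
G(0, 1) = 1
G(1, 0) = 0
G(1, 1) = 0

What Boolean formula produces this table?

The output is the negation of x1.

G(x1, x2) = NOT x1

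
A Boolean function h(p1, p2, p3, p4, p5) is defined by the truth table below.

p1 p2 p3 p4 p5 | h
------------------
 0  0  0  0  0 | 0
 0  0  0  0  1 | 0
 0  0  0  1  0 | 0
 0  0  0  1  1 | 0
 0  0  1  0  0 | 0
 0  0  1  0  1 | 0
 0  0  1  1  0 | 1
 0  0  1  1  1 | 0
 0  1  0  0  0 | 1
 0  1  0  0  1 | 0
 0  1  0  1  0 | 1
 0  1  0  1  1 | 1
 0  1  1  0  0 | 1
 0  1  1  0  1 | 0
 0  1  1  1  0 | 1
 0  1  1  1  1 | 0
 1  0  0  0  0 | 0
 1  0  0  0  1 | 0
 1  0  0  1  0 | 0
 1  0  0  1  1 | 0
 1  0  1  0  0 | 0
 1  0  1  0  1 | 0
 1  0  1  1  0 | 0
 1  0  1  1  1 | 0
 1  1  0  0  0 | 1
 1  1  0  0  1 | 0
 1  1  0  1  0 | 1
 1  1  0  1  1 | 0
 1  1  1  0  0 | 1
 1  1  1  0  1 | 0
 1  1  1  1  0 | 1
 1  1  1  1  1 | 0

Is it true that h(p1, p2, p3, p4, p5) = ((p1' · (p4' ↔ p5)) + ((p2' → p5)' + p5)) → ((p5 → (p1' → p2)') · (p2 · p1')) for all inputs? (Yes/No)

Evaluate ((p1' · (p4' ↔ p5)) + ((p2' → p5)' + p5)) → ((p5 → (p1' → p2)') · (p2 · p1')) on each row and compare to h:
  p1=0, p2=0, p3=0, p4=0, p5=0: formula gives 0, h = 0 ✓
  p1=0, p2=0, p3=0, p4=0, p5=1: formula gives 0, h = 0 ✓
  p1=0, p2=0, p3=0, p4=1, p5=0: formula gives 0, h = 0 ✓
  p1=0, p2=0, p3=0, p4=1, p5=1: formula gives 0, h = 0 ✓
  …
  p1=0, p2=0, p3=1, p4=1, p5=0: formula gives 0, but h = 1 ✗
Row (0,0,1,1,0) is a counterexample, so the formula is not equivalent to h.

No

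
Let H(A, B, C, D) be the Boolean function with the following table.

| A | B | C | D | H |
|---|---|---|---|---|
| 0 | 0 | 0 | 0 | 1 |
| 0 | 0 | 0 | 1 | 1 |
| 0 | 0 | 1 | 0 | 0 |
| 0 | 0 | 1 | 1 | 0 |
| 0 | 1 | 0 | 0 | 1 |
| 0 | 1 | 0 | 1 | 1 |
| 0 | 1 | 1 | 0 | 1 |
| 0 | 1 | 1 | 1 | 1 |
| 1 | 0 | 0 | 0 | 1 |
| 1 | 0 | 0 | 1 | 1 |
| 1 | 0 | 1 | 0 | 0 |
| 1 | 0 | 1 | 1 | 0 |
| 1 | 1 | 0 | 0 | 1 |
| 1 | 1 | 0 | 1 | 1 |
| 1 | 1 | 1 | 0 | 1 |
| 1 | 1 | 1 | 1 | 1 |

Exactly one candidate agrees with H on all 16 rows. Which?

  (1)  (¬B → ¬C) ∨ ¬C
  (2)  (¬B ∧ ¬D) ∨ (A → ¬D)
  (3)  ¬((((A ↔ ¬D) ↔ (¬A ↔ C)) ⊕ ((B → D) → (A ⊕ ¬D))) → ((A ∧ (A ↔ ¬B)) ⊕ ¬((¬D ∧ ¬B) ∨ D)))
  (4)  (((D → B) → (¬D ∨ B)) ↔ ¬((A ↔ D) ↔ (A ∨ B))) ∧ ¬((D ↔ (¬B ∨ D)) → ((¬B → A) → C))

1

(2): at (0,0,1,0) it gives 1, but H = 0 — eliminated.
(3): at (0,0,0,0) it gives 0, but H = 1 — eliminated.
(4): at (0,0,0,0) it gives 0, but H = 1 — eliminated.
Only (1) survives; checking it on all 16 rows confirms it matches H.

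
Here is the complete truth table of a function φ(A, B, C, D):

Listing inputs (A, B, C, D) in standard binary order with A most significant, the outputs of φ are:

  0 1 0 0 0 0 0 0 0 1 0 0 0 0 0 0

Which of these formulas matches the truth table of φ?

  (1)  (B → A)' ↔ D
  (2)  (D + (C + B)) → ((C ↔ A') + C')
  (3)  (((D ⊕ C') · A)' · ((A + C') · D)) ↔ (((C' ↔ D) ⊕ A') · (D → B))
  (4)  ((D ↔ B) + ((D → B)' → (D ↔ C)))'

4

(1) fails at (0,0,0,0): the formula yields 1, φ is 0.
(2) fails at (0,0,0,0): the formula yields 1, φ is 0.
(3) fails at (0,0,0,1): the formula yields 0, φ is 1.
(4) is the remaining candidate, and it agrees with φ on all 16 inputs.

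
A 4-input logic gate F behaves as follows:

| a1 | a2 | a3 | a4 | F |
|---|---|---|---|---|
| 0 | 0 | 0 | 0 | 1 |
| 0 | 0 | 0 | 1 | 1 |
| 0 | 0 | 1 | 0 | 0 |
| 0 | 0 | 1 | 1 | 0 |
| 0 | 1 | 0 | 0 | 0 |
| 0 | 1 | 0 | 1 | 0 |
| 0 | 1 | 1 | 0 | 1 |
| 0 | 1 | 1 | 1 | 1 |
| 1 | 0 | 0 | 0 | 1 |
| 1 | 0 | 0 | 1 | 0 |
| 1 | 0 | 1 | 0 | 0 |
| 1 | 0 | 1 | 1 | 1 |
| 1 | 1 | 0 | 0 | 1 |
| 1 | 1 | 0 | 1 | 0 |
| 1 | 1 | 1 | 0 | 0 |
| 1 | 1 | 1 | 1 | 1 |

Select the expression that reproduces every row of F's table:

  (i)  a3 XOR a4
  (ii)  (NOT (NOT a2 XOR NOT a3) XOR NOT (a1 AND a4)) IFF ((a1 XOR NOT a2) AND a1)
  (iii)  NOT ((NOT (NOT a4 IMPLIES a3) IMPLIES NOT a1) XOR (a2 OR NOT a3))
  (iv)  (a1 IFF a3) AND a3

(i) disagrees with F on (0,0,0,0) (formula → 0, table → 1); rule it out.
(iii) disagrees with F on (0,1,0,0) (formula → 1, table → 0); rule it out.
(iv) disagrees with F on (0,0,0,0) (formula → 0, table → 1); rule it out.
That leaves (ii). Evaluating it on every row reproduces the table of F exactly.

ii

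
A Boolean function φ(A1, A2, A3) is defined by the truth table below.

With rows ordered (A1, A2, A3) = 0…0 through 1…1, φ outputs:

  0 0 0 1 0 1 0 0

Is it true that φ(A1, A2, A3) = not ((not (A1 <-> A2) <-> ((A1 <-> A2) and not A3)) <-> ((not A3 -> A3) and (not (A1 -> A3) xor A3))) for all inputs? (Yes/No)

Evaluate not ((not (A1 <-> A2) <-> ((A1 <-> A2) and not A3)) <-> ((not A3 -> A3) and (not (A1 -> A3) xor A3))) on each row and compare to φ:
  A1=0, A2=0, A3=0: formula gives 0, φ = 0 ✓
  A1=0, A2=0, A3=1: formula gives 0, φ = 0 ✓
  A1=0, A2=1, A3=0: formula gives 0, φ = 0 ✓
  A1=0, A2=1, A3=1: formula gives 1, φ = 1 ✓
  A1=1, A2=0, A3=0: formula gives 0, φ = 0 ✓
  … (the remaining 3 rows also agree.)
Every row agrees, so the formula is equivalent.

Yes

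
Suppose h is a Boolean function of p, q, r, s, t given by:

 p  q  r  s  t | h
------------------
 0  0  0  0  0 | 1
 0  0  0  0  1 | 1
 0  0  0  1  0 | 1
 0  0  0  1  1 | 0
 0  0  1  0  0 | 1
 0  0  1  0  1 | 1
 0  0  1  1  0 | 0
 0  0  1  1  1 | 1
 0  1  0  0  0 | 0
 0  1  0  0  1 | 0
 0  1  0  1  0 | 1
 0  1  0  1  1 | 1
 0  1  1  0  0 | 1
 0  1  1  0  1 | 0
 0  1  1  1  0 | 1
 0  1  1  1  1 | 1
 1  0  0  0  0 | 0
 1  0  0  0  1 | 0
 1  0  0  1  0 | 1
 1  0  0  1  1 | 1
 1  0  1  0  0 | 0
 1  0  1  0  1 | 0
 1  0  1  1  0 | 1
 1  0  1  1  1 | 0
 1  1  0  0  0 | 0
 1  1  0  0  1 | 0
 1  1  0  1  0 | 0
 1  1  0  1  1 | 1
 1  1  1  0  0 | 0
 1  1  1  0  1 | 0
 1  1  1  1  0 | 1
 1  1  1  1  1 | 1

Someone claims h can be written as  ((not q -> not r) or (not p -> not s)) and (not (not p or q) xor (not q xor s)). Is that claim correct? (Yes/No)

No

Evaluate ((not q -> not r) or (not p -> not s)) and (not (not p or q) xor (not q xor s)) on each row and compare to h:
  p=0, q=0, r=0, s=0, t=0: formula gives 1, h = 1 ✓
  p=0, q=0, r=0, s=0, t=1: formula gives 1, h = 1 ✓
  p=0, q=0, r=0, s=1, t=0: formula gives 0, but h = 1 ✗
Row (0,0,0,1,0) is a counterexample, so the formula is not equivalent to h.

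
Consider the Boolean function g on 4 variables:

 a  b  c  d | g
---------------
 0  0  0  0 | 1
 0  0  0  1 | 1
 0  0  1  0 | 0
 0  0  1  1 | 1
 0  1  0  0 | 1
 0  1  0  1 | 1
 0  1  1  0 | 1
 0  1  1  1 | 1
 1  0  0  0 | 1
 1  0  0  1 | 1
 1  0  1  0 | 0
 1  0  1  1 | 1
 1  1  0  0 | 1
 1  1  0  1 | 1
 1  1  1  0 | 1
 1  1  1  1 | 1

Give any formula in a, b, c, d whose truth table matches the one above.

g(a, b, c, d) = ~((((~a & ~b) & c) & ~d) | (((a & ~b) & c) & ~d))

g is 0 on only 2 rows — (0,0,1,0), (1,0,1,0). Writing each as a minterm (¬a·¬b·c·¬d, a·¬b·c·¬d) and OR-ing them characterizes exactly where g=0, so g is the negation of that disjunction.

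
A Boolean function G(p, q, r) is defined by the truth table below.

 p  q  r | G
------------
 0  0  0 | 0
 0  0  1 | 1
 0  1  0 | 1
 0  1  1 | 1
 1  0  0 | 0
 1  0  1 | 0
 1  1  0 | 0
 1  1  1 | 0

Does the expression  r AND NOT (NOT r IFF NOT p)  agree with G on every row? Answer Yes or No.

No

Evaluate r AND NOT (NOT r IFF NOT p) on each row and compare to G:
  p=0, q=0, r=0: formula gives 0, G = 0 ✓
  p=0, q=0, r=1: formula gives 1, G = 1 ✓
  p=0, q=1, r=0: formula gives 0, but G = 1 ✗
Since they disagree at (0,1,0), the expression is not a correct formula for G.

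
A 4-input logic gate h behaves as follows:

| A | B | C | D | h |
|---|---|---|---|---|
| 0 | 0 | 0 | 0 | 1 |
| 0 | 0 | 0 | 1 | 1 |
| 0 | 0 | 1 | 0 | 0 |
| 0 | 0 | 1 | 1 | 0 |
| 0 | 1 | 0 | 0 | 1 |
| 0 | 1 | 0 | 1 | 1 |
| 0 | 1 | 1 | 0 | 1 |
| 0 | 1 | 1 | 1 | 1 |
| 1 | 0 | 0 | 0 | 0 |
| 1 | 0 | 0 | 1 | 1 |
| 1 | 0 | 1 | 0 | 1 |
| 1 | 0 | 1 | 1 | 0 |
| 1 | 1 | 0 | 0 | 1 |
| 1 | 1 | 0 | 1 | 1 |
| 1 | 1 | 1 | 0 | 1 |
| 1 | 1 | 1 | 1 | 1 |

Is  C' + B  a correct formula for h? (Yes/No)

No

Test each input against both h and the formula:
  A=0, B=0, C=0, D=0: formula gives 1, h = 1 ✓
  A=0, B=0, C=0, D=1: formula gives 1, h = 1 ✓
  A=0, B=0, C=1, D=0: formula gives 0, h = 0 ✓
  A=0, B=0, C=1, D=1: formula gives 0, h = 0 ✓
  …
  A=1, B=0, C=0, D=0: formula gives 1, but h = 0 ✗
Row (1,0,0,0) is a counterexample, so the formula is not equivalent to h.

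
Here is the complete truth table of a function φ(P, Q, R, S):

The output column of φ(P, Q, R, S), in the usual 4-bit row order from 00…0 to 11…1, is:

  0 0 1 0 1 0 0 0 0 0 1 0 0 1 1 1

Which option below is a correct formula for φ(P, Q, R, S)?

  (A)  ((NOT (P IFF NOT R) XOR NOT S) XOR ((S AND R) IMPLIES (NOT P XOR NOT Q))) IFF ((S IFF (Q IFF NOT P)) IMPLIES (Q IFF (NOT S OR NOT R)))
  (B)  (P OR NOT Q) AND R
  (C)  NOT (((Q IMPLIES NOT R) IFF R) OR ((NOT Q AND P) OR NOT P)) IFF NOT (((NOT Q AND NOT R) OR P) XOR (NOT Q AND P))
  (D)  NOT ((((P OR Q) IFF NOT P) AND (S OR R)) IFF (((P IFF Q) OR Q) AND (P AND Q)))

(B) disagrees with φ on (0,0,1,1) (formula → 1, table → 0); rule it out.
(C) disagrees with φ on (0,0,0,0) (formula → 1, table → 0); rule it out.
(D) disagrees with φ on (0,0,1,0) (formula → 0, table → 1); rule it out.
That leaves (A). Evaluating it on every row reproduces the table of φ exactly.

A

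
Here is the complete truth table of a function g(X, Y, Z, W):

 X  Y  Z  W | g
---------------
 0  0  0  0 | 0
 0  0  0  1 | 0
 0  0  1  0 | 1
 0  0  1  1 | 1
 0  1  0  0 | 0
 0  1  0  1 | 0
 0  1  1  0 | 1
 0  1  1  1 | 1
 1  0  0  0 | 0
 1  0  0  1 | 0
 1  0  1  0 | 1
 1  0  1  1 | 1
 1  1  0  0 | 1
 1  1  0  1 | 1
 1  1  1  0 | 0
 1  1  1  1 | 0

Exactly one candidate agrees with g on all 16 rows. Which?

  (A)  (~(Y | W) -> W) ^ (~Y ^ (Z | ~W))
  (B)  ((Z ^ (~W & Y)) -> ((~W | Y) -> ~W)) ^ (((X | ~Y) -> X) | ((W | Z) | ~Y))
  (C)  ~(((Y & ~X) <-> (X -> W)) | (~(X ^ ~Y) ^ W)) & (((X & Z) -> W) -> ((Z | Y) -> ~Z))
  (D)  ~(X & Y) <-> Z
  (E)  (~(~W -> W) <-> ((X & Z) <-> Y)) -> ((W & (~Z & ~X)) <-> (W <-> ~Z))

D

(A): at (0,0,1,0) it gives 0, but g = 1 — eliminated.
(B): at (0,0,1,0) it gives 0, but g = 1 — eliminated.
(C): at (0,0,0,0) it gives 1, but g = 0 — eliminated.
(E): at (0,0,0,0) it gives 1, but g = 0 — eliminated.
That leaves (D). Evaluating it on every row reproduces the table of g exactly.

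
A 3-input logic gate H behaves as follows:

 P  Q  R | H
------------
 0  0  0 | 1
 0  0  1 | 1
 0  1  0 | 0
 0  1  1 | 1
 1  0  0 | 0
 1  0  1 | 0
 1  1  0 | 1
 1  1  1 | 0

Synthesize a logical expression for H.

The 1-rows are (0,0,0), (0,0,1), (0,1,1), (1,1,0). Each contributes one minterm — ¬P·¬Q·¬R; ¬P·¬Q·R; ¬P·Q·R; P·Q·¬R — and their disjunction is a sum-of-products form of H.

H(P, Q, R) = ((((NOT P AND NOT Q) AND NOT R) OR ((NOT P AND NOT Q) AND R)) OR ((NOT P AND Q) AND R)) OR ((P AND Q) AND NOT R)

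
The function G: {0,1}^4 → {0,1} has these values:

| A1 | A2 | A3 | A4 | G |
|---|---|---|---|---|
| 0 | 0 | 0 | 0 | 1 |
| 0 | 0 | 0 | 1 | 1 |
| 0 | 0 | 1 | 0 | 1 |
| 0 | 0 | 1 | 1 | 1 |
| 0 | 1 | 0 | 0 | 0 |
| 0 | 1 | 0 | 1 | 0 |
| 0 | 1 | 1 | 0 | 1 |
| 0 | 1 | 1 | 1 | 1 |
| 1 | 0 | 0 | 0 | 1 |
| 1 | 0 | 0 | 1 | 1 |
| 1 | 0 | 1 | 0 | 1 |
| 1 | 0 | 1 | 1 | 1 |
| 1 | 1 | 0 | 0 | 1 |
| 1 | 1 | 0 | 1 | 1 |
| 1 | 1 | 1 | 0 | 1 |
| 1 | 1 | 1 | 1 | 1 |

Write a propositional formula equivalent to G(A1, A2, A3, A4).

G is 0 on only 2 rows — (0,1,0,0), (0,1,0,1). Writing each as a minterm (¬A1·A2·¬A3·¬A4, ¬A1·A2·¬A3·A4) and OR-ing them characterizes exactly where G=0, so G is the negation of that disjunction.

G(A1, A2, A3, A4) = not ((((not A1 and A2) and not A3) and not A4) or (((not A1 and A2) and not A3) and A4))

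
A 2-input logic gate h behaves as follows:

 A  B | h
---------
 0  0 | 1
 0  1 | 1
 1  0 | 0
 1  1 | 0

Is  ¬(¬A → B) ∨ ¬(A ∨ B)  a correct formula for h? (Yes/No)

Evaluate ¬(¬A → B) ∨ ¬(A ∨ B) on each row and compare to h:
  A=0, B=0: formula gives 1, h = 1 ✓
  A=0, B=1: formula gives 0, but h = 1 ✗
Row (0,1) is a counterexample, so the formula is not equivalent to h.

No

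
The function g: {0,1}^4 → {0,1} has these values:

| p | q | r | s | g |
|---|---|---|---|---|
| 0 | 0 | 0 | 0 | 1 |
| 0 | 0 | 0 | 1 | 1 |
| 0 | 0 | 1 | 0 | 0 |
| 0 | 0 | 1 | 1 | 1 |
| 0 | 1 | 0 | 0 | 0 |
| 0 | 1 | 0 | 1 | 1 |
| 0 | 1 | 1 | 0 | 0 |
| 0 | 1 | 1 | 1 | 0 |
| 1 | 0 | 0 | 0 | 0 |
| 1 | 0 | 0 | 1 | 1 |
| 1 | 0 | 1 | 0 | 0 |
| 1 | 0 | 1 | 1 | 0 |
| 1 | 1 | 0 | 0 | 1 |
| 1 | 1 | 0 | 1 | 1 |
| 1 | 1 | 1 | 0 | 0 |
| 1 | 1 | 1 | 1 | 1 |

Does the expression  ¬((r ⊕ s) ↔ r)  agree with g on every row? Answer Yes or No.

No

Check the formula against g row by row:
  p=0, q=0, r=0, s=0: formula gives 0, but g = 1 ✗
Row (0,0,0,0) is a counterexample, so the formula is not equivalent to g.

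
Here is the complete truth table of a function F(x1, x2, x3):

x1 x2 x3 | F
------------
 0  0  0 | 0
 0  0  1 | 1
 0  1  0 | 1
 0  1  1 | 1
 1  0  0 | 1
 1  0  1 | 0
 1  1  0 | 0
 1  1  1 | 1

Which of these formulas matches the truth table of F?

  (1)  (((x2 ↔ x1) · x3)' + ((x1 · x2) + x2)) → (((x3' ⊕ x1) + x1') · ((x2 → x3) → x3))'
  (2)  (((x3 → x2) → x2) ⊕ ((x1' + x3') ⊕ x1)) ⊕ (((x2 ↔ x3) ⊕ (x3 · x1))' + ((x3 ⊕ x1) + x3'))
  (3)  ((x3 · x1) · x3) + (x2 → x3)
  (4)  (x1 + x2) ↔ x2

2

(1): at (0,0,0) it gives 1, but F = 0 — eliminated.
(3): at (0,0,0) it gives 1, but F = 0 — eliminated.
(4): at (0,0,0) it gives 1, but F = 0 — eliminated.
(2) is the remaining candidate, and it agrees with F on all 8 inputs.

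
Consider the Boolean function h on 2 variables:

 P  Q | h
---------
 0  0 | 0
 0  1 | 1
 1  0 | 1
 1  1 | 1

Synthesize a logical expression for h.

The output is 1 whenever at least one input is 1 — the OR of all inputs.

h(P, Q) = P OR Q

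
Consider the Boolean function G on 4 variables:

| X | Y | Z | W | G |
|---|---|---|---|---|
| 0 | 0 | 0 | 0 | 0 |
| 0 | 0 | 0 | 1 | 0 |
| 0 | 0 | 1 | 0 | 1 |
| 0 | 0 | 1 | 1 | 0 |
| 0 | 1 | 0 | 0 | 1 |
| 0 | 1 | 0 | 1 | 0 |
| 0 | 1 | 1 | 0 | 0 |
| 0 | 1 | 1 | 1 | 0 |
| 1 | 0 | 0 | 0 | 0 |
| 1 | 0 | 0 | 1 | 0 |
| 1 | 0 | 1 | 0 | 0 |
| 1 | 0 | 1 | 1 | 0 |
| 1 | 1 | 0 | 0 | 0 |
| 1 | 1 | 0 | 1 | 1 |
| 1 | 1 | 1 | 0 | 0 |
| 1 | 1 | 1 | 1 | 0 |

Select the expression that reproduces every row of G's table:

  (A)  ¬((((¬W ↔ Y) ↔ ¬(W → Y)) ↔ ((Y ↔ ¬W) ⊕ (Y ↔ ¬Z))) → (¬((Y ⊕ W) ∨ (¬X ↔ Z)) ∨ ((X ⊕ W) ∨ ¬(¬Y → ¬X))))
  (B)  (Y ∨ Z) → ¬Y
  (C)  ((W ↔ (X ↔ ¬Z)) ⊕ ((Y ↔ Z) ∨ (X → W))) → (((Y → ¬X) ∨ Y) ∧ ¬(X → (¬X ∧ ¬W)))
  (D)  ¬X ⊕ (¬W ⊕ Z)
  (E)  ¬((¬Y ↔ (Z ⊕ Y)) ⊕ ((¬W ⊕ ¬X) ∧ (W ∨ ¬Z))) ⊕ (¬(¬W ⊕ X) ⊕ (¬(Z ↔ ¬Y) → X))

A

(B) disagrees with G on (0,0,0,0) (formula → 1, table → 0); rule it out.
(C) disagrees with G on (0,0,0,0) (formula → 1, table → 0); rule it out.
(D) disagrees with G on (0,0,0,1) (formula → 1, table → 0); rule it out.
(E) disagrees with G on (0,0,0,0) (formula → 1, table → 0); rule it out.
That leaves (A). Evaluating it on every row reproduces the table of G exactly.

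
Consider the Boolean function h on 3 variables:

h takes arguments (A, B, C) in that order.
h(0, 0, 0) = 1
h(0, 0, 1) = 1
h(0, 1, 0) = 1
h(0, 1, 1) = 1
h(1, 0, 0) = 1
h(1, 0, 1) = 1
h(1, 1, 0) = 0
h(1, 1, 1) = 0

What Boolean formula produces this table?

h(A, B, C) = ¬(((A ∧ B) ∧ ¬C) ∨ ((A ∧ B) ∧ C))

h is 0 on only 2 rows — (1,1,0), (1,1,1). Writing each as a minterm (A·B·¬C, A·B·C) and OR-ing them characterizes exactly where h=0, so h is the negation of that disjunction.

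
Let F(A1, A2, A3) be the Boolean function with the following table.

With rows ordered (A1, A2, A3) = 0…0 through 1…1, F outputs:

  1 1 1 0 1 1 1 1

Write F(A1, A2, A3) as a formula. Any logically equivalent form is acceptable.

F is 0 on exactly one input, (0,1,1), whose minterm is ¬A1·A2·A3. So F is the negation of that single conjunction.

F(A1, A2, A3) = ((A1' · A2) · A3)'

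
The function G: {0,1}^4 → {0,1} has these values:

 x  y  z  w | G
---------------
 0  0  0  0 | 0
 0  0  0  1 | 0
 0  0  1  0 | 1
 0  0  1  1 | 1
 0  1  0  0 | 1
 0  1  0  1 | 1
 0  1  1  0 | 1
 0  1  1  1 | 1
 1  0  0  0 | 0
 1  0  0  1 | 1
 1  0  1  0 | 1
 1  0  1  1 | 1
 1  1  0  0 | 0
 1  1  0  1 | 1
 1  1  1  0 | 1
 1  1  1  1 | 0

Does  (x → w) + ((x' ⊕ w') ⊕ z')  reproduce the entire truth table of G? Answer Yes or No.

No

Test each input against both G and the formula:
  x=0, y=0, z=0, w=0: formula gives 1, but G = 0 ✗
Since they disagree at (0,0,0,0), the expression is not a correct formula for G.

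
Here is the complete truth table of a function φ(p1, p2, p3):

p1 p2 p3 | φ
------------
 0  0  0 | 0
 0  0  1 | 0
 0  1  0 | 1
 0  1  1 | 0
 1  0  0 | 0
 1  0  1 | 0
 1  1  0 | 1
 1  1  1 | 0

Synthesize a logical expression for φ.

Collect the rows where φ=1 — (0,1,0), (1,1,0) — and write one minterm per row: ¬p1·p2·¬p3, p1·p2·¬p3. Their union (logical OR) reproduces the table exactly.

φ(p1, p2, p3) = ((p1' · p2) · p3') + ((p1 · p2) · p3')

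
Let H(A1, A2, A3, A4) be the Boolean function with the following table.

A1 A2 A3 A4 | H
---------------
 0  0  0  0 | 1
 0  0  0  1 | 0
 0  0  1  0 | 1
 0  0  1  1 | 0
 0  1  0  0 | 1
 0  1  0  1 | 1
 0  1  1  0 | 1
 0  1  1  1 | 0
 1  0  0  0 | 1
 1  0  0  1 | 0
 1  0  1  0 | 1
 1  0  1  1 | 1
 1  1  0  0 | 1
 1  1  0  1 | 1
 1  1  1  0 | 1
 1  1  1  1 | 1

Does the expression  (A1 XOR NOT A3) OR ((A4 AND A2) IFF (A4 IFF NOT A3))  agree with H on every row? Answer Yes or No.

No

Test each input against both H and the formula:
  A1=0, A2=0, A3=0, A4=0: formula gives 1, H = 1 ✓
  A1=0, A2=0, A3=0, A4=1: formula gives 1, but H = 0 ✗
A single disagreement suffices: at (0,0,0,1) they differ, so the formula does not compute H.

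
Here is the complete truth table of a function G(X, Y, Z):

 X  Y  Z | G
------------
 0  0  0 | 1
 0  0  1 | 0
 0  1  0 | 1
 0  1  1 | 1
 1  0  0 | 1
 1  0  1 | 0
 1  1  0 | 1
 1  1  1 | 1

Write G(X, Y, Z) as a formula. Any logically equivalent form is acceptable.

G is 0 on only 2 rows — (0,0,1), (1,0,1). Writing each as a minterm (¬X·¬Y·Z, X·¬Y·Z) and OR-ing them characterizes exactly where G=0, so G is the negation of that disjunction.

G(X, Y, Z) = ~(((~X & ~Y) & Z) | ((X & ~Y) & Z))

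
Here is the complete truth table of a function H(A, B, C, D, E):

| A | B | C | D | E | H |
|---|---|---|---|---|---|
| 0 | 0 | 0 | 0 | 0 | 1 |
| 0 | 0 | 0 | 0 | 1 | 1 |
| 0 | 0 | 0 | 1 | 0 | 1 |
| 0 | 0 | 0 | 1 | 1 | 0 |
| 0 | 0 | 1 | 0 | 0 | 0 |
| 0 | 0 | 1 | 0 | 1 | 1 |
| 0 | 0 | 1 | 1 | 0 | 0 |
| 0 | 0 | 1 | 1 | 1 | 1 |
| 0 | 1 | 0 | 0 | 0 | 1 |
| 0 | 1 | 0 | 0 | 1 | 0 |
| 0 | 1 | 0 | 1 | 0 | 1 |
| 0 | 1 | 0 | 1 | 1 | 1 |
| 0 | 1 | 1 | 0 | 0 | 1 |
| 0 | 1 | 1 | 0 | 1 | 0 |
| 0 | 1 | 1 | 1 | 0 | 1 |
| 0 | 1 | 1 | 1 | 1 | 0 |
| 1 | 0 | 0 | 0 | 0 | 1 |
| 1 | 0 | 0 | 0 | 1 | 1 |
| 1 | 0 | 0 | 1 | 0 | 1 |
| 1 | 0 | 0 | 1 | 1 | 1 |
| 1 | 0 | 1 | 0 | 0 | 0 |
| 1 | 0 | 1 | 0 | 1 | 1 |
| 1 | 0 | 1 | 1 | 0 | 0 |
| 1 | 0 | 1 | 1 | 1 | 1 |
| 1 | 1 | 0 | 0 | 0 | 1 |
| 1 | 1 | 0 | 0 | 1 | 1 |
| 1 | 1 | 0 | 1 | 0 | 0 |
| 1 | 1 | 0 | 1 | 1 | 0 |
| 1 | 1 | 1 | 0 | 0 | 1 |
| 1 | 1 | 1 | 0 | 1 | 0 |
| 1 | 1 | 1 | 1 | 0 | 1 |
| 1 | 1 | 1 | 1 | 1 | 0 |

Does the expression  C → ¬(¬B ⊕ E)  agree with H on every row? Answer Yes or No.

Test each input against both H and the formula:
  A=0, B=0, C=0, D=0, E=0: formula gives 1, H = 1 ✓
  A=0, B=0, C=0, D=0, E=1: formula gives 1, H = 1 ✓
  A=0, B=0, C=0, D=1, E=0: formula gives 1, H = 1 ✓
  A=0, B=0, C=0, D=1, E=1: formula gives 1, but H = 0 ✗
Row (0,0,0,1,1) is a counterexample, so the formula is not equivalent to H.

No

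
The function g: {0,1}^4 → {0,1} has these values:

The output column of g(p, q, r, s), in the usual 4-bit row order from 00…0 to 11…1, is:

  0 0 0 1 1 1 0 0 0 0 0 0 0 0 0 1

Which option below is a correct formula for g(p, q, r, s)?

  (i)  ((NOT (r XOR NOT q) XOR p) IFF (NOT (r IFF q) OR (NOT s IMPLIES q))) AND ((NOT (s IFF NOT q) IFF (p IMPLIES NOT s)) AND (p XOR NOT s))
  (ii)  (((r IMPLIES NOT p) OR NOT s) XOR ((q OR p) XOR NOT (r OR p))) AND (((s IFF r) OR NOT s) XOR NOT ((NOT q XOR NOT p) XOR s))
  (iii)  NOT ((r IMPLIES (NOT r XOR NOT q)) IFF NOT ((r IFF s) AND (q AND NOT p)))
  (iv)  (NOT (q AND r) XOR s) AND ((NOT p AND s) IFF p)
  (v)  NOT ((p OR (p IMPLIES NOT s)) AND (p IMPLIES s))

(i) disagrees with g on (0,0,0,0) (formula → 1, table → 0); rule it out.
(iii) disagrees with g on (0,0,1,1) (formula → 0, table → 1); rule it out.
(iv) disagrees with g on (0,0,0,0) (formula → 1, table → 0); rule it out.
(v) disagrees with g on (0,0,1,1) (formula → 0, table → 1); rule it out.
(ii) is the remaining candidate, and it agrees with g on all 16 inputs.

ii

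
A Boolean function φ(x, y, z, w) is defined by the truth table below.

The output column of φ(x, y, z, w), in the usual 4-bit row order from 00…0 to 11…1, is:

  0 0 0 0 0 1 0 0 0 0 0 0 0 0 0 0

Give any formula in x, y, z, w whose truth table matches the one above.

φ(x, y, z, w) = ((~x & y) & ~z) & w

φ is 1 on exactly one input, (0,1,0,1), whose minterm is ¬x·y·¬z·w. So φ is just that conjunction.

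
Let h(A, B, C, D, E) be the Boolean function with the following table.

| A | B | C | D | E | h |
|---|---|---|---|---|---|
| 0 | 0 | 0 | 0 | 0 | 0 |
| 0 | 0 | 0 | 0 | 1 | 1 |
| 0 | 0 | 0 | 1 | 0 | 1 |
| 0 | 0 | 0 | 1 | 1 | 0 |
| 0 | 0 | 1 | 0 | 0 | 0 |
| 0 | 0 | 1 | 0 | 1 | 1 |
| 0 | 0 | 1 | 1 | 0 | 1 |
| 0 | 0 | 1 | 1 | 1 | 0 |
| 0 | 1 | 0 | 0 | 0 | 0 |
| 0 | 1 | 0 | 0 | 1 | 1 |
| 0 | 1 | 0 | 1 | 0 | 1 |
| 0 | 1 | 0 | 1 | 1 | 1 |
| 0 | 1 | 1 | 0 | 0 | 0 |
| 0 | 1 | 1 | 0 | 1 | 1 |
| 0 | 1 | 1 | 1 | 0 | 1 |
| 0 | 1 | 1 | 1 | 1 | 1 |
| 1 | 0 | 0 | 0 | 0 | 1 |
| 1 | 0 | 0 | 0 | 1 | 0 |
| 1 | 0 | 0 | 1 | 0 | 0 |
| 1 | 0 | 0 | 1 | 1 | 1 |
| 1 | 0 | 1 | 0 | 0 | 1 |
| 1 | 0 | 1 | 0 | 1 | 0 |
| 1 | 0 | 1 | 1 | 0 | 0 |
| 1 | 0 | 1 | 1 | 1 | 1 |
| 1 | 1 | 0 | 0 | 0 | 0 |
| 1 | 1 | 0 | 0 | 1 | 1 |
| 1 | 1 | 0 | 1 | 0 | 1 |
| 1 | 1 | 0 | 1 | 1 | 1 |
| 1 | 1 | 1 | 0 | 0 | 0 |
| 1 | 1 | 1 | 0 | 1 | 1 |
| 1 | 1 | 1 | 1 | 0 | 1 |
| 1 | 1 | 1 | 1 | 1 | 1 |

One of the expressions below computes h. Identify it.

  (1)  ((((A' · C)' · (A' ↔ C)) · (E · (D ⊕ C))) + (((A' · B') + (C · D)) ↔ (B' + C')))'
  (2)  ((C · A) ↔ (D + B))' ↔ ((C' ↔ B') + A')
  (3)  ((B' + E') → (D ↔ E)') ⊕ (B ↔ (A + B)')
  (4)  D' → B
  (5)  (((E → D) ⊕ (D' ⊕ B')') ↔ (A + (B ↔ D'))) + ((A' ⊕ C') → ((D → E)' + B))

(1): at (0,0,0,0,1) it gives 0, but h = 1 — eliminated.
(2): at (0,0,0,0,1) it gives 0, but h = 1 — eliminated.
(4): at (0,0,0,0,1) it gives 0, but h = 1 — eliminated.
(5): at (0,0,0,0,0) it gives 1, but h = 0 — eliminated.
(3) is the remaining candidate, and it agrees with h on all 32 inputs.

3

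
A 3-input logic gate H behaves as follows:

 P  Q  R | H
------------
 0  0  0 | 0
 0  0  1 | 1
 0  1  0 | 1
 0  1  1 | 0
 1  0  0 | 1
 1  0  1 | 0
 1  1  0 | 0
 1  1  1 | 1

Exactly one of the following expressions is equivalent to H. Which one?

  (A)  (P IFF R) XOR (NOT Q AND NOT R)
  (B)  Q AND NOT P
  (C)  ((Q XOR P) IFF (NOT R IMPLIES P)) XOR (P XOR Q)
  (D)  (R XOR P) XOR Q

D

(A) fails at (0,0,1): the formula yields 0, H is 1.
(B) fails at (0,0,1): the formula yields 0, H is 1.
(C) fails at (0,0,0): the formula yields 1, H is 0.
That leaves (D). Evaluating it on every row reproduces the table of H exactly.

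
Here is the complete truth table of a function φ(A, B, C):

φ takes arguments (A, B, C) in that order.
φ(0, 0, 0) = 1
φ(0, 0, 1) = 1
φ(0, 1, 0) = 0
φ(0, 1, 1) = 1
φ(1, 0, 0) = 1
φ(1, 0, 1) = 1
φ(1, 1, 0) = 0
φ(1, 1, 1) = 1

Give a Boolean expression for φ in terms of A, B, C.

φ(A, B, C) = not (((not A and B) and not C) or ((A and B) and not C))

φ is 0 on only 2 rows — (0,1,0), (1,1,0). Writing each as a minterm (¬A·B·¬C, A·B·¬C) and OR-ing them characterizes exactly where φ=0, so φ is the negation of that disjunction.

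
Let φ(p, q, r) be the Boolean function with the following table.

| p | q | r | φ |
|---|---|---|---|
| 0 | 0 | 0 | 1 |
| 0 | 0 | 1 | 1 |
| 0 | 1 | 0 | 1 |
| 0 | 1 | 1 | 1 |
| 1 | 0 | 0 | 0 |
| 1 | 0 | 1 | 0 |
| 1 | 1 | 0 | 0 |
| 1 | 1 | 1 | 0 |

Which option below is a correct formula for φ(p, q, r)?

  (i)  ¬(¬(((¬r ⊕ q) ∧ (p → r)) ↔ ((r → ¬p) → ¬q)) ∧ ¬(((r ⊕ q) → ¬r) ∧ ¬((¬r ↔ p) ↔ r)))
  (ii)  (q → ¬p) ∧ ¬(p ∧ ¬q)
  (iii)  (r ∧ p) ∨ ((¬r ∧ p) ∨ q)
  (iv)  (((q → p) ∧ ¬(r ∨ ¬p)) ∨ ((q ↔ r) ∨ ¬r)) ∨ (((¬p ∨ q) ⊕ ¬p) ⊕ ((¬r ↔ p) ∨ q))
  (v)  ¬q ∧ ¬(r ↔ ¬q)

ii

(i) fails at (0,0,1): the formula yields 0, φ is 1.
(iii) fails at (0,0,0): the formula yields 0, φ is 1.
(iv) fails at (1,0,0): the formula yields 1, φ is 0.
(v) fails at (0,0,1): the formula yields 0, φ is 1.
That leaves (ii). Evaluating it on every row reproduces the table of φ exactly.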